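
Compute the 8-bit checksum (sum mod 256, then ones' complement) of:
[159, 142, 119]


Sum = 420 mod 256 = 164
Complement = 91

91


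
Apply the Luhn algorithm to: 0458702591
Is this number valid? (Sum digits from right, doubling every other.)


Luhn sum = 37
37 mod 10 = 7

Invalid (Luhn sum mod 10 = 7)


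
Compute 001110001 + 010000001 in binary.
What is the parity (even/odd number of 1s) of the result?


001110001 = 113
010000001 = 129
Sum = 242 = 11110010
1s count = 5

odd parity (5 ones in 11110010)


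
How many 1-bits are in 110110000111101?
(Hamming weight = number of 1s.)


Counting 1s in 110110000111101

9


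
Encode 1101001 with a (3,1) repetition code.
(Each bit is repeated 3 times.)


Each bit -> 3 copies

111111000111000000111


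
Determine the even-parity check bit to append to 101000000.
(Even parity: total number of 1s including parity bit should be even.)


Number of 1s in data: 2
Parity bit: 0

0


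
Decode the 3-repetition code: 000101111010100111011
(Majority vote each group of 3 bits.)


Groups: 000, 101, 111, 010, 100, 111, 011
Majority votes: 0110011

0110011


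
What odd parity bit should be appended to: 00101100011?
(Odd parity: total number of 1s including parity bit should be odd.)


Number of 1s in data: 5
Parity bit: 0

0


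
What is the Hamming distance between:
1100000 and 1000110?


XOR: 0100110
Count of 1s: 3

3


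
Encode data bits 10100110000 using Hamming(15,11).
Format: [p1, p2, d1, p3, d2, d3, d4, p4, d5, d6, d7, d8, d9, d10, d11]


Parity bits: p1=0, p2=0, p3=1, p4=0

001101000110000


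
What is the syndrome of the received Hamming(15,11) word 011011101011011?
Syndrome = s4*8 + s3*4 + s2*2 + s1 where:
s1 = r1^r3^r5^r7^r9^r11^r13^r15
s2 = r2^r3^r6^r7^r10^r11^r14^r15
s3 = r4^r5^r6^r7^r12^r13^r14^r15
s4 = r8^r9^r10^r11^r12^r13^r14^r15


s1=0, s2=1, s3=0, s4=1

Syndrome = 10 (error at position 10)


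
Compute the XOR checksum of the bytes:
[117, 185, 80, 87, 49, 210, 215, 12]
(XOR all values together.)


XOR chain: 117 ^ 185 ^ 80 ^ 87 ^ 49 ^ 210 ^ 215 ^ 12 = 243

243


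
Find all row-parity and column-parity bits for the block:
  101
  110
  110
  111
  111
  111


Row parities: 000111
Column parities: 010

Row P: 000111, Col P: 010, Corner: 1


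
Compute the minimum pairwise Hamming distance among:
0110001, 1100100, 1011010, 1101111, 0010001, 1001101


Comparing all pairs, minimum distance: 1
Can detect 0 errors, correct 0 errors

1


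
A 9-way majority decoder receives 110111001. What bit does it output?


Ones: 6 out of 9
Threshold: 5

1 (6/9 voted 1)


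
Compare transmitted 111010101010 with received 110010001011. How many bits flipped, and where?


XOR: 001000100001

3 error(s) at position(s): 2, 6, 11


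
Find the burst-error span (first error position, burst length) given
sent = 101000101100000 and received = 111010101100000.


XOR: 010010000000000

Burst at position 1, length 4


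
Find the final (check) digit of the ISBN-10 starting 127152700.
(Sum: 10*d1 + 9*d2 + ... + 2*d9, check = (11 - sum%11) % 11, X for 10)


Weighted sum: 159
159 mod 11 = 5

Check digit: 6


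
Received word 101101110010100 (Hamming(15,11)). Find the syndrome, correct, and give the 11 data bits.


Syndrome = 9: error at position 9

Data: 10111010100 (corrected bit 9)


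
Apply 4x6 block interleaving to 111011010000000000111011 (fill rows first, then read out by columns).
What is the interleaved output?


Matrix:
  111011
  010000
  000000
  111011
Read columns: 100111011001000010011001

100111011001000010011001


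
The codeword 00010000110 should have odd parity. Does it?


Number of 1s: 3

Yes, parity is correct (3 ones)


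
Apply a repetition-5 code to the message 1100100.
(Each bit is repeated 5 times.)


Each bit -> 5 copies

11111111110000000000111110000000000


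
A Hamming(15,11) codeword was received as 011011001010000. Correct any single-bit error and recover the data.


Syndrome = 0: no error detected

Data: 11101010000 (no errors)


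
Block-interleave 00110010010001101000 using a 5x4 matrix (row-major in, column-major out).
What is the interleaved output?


Matrix:
  0011
  0010
  0100
  0110
  1000
Read columns: 00001001101101010000

00001001101101010000


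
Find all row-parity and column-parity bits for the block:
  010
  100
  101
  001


Row parities: 1101
Column parities: 010

Row P: 1101, Col P: 010, Corner: 1


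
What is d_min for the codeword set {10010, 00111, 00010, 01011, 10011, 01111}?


Comparing all pairs, minimum distance: 1
Can detect 0 errors, correct 0 errors

1


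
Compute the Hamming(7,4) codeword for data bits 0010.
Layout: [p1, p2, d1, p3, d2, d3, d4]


Parity bits: p1=0, p2=1, p3=1

0101010


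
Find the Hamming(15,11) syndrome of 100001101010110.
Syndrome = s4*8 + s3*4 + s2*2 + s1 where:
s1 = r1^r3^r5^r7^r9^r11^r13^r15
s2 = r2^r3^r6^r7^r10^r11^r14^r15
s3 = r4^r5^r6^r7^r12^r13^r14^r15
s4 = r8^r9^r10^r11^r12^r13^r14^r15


s1=1, s2=0, s3=0, s4=0

Syndrome = 1 (error at position 1)


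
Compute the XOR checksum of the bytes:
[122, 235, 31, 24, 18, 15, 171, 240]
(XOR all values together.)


XOR chain: 122 ^ 235 ^ 31 ^ 24 ^ 18 ^ 15 ^ 171 ^ 240 = 208

208


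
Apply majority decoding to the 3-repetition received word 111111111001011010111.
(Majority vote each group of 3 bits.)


Groups: 111, 111, 111, 001, 011, 010, 111
Majority votes: 1110101

1110101


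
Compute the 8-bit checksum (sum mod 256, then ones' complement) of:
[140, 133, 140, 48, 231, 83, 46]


Sum = 821 mod 256 = 53
Complement = 202

202


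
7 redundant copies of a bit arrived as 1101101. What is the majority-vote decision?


Ones: 5 out of 7
Threshold: 4

1 (5/7 voted 1)


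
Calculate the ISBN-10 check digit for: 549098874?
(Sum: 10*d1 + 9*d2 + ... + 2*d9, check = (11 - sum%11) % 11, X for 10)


Weighted sum: 313
313 mod 11 = 5

Check digit: 6


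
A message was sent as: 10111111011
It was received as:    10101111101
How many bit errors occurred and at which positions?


XOR: 00010000110

3 error(s) at position(s): 3, 8, 9


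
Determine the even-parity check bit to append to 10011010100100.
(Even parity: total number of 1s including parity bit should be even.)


Number of 1s in data: 6
Parity bit: 0

0


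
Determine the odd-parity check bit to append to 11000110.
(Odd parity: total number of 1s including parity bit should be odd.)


Number of 1s in data: 4
Parity bit: 1

1


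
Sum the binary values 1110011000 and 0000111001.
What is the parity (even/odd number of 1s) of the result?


1110011000 = 920
0000111001 = 57
Sum = 977 = 1111010001
1s count = 6

even parity (6 ones in 1111010001)


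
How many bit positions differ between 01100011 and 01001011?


XOR: 00101000
Count of 1s: 2

2


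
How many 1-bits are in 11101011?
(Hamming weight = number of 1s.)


Counting 1s in 11101011

6


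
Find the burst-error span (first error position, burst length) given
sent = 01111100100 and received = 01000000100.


XOR: 00111100000

Burst at position 2, length 4


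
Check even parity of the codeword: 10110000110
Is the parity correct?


Number of 1s: 5

No, parity error (5 ones)


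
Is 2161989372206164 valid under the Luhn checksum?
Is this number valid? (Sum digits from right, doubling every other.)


Luhn sum = 60
60 mod 10 = 0

Valid (Luhn sum mod 10 = 0)


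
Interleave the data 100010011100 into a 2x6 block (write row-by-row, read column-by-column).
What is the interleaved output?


Matrix:
  100010
  011100
Read columns: 100101011000

100101011000


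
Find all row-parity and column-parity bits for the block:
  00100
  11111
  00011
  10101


Row parities: 1101
Column parities: 01101

Row P: 1101, Col P: 01101, Corner: 1


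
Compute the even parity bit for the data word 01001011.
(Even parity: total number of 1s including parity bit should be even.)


Number of 1s in data: 4
Parity bit: 0

0


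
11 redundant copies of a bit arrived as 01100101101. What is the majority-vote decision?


Ones: 6 out of 11
Threshold: 6

1 (6/11 voted 1)


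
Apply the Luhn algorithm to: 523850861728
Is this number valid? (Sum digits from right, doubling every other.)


Luhn sum = 52
52 mod 10 = 2

Invalid (Luhn sum mod 10 = 2)


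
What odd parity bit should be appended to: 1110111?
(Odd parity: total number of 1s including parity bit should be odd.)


Number of 1s in data: 6
Parity bit: 1

1


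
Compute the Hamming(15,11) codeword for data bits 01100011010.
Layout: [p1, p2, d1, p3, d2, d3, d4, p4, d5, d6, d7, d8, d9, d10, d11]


Parity bits: p1=0, p2=1, p3=0, p4=1

010011010011010


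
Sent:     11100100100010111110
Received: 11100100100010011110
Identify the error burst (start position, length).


XOR: 00000000000000100000

Burst at position 14, length 1


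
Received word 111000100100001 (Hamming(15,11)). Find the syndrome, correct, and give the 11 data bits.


Syndrome = 2: error at position 2

Data: 10010100001 (corrected bit 2)


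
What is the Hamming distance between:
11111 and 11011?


XOR: 00100
Count of 1s: 1

1


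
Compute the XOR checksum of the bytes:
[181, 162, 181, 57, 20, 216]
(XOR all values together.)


XOR chain: 181 ^ 162 ^ 181 ^ 57 ^ 20 ^ 216 = 87

87


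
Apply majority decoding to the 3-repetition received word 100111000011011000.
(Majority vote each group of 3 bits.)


Groups: 100, 111, 000, 011, 011, 000
Majority votes: 010110

010110


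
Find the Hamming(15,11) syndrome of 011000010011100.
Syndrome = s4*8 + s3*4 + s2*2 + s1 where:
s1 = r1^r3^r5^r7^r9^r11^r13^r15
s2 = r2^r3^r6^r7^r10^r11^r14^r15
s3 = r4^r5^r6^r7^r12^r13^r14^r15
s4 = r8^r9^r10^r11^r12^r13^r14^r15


s1=1, s2=1, s3=0, s4=0

Syndrome = 3 (error at position 3)


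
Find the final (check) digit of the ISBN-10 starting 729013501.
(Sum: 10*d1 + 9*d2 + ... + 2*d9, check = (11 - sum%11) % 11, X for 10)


Weighted sum: 203
203 mod 11 = 5

Check digit: 6


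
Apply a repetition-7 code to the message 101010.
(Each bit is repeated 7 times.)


Each bit -> 7 copies

111111100000001111111000000011111110000000


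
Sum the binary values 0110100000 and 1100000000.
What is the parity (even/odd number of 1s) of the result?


0110100000 = 416
1100000000 = 768
Sum = 1184 = 10010100000
1s count = 3

odd parity (3 ones in 10010100000)


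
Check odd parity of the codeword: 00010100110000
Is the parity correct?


Number of 1s: 4

No, parity error (4 ones)


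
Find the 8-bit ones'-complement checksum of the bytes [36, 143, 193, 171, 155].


Sum = 698 mod 256 = 186
Complement = 69

69


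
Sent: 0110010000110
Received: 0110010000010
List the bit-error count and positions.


XOR: 0000000000100

1 error(s) at position(s): 10


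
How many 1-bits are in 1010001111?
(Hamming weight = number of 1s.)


Counting 1s in 1010001111

6


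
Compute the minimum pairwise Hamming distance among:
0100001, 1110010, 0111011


Comparing all pairs, minimum distance: 3
Can detect 2 errors, correct 1 errors

3


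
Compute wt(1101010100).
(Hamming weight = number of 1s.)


Counting 1s in 1101010100

5


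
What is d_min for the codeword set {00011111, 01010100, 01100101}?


Comparing all pairs, minimum distance: 3
Can detect 2 errors, correct 1 errors

3


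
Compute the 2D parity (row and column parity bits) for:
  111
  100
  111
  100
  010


Row parities: 11111
Column parities: 010

Row P: 11111, Col P: 010, Corner: 1


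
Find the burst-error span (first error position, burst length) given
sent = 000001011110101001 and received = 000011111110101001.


XOR: 000010100000000000

Burst at position 4, length 3


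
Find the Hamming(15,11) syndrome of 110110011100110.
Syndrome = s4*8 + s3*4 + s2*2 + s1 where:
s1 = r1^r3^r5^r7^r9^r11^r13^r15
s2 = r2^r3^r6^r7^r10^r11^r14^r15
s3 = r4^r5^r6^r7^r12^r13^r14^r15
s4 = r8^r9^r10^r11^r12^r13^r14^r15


s1=0, s2=1, s3=0, s4=1

Syndrome = 10 (error at position 10)


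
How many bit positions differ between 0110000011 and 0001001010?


XOR: 0111001001
Count of 1s: 5

5


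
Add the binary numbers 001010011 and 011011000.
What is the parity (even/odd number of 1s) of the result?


001010011 = 83
011011000 = 216
Sum = 299 = 100101011
1s count = 5

odd parity (5 ones in 100101011)


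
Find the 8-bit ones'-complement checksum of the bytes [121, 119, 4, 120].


Sum = 364 mod 256 = 108
Complement = 147

147


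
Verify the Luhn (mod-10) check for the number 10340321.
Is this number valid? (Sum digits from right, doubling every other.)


Luhn sum = 20
20 mod 10 = 0

Valid (Luhn sum mod 10 = 0)


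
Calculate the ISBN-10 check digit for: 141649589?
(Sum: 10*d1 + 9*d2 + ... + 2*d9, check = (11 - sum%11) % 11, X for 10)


Weighted sum: 227
227 mod 11 = 7

Check digit: 4


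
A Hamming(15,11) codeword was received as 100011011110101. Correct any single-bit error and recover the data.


Syndrome = 0: no error detected

Data: 01101110101 (no errors)


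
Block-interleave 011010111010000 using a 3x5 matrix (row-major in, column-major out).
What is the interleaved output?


Matrix:
  01101
  01110
  10000
Read columns: 001110110010100

001110110010100


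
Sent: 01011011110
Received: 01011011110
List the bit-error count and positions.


XOR: 00000000000

0 errors (received matches sent)


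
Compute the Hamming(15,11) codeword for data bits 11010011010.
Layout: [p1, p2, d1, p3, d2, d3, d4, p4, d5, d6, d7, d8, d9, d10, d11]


Parity bits: p1=0, p2=0, p3=0, p4=1

001010110011010


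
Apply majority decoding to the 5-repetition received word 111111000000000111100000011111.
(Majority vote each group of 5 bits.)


Groups: 11111, 10000, 00000, 11110, 00000, 11111
Majority votes: 100101

100101


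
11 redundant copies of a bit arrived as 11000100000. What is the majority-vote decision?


Ones: 3 out of 11
Threshold: 6

0 (3/11 voted 1)


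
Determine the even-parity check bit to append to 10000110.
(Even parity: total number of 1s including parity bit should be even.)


Number of 1s in data: 3
Parity bit: 1

1


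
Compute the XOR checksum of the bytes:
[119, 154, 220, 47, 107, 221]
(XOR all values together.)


XOR chain: 119 ^ 154 ^ 220 ^ 47 ^ 107 ^ 221 = 168

168


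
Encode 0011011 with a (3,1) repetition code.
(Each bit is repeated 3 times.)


Each bit -> 3 copies

000000111111000111111


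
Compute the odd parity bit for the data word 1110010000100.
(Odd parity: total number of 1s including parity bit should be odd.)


Number of 1s in data: 5
Parity bit: 0

0


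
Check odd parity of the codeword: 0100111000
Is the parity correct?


Number of 1s: 4

No, parity error (4 ones)


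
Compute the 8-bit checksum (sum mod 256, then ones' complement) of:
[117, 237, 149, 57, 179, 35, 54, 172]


Sum = 1000 mod 256 = 232
Complement = 23

23


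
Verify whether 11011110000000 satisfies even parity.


Number of 1s: 6

Yes, parity is correct (6 ones)


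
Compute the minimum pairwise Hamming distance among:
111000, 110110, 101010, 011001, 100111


Comparing all pairs, minimum distance: 2
Can detect 1 errors, correct 0 errors

2


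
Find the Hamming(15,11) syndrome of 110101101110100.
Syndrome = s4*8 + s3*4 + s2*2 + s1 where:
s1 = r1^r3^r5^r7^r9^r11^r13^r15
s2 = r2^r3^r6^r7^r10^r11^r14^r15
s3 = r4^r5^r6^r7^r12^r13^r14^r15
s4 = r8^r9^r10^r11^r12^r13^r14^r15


s1=1, s2=1, s3=0, s4=0

Syndrome = 3 (error at position 3)


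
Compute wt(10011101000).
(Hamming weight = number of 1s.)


Counting 1s in 10011101000

5


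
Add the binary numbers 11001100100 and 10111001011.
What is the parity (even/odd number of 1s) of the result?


11001100100 = 1636
10111001011 = 1483
Sum = 3119 = 110000101111
1s count = 7

odd parity (7 ones in 110000101111)


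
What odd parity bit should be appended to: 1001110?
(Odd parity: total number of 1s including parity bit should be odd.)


Number of 1s in data: 4
Parity bit: 1

1


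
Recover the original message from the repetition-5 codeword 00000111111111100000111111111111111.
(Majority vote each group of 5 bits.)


Groups: 00000, 11111, 11111, 00000, 11111, 11111, 11111
Majority votes: 0110111

0110111


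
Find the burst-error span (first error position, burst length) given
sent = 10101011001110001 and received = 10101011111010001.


XOR: 00000000110100000

Burst at position 8, length 4


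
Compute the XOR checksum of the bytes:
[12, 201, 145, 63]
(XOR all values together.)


XOR chain: 12 ^ 201 ^ 145 ^ 63 = 107

107


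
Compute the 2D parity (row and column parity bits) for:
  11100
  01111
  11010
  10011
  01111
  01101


Row parities: 101101
Column parities: 11000

Row P: 101101, Col P: 11000, Corner: 0


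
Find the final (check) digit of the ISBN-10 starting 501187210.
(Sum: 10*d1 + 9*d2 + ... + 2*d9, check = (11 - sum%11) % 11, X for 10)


Weighted sum: 159
159 mod 11 = 5

Check digit: 6


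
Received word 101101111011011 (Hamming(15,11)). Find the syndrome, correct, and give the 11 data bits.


Syndrome = 0: no error detected

Data: 10111011011 (no errors)


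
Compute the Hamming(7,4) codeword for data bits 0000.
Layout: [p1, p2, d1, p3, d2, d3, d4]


Parity bits: p1=0, p2=0, p3=0

0000000


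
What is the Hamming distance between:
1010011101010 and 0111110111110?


XOR: 1101101010100
Count of 1s: 7

7


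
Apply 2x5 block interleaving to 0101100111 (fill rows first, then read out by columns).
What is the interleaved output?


Matrix:
  01011
  00111
Read columns: 0010011111

0010011111


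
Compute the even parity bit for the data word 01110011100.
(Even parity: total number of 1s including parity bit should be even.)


Number of 1s in data: 6
Parity bit: 0

0


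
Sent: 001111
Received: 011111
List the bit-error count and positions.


XOR: 010000

1 error(s) at position(s): 1


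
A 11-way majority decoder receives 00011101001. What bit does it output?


Ones: 5 out of 11
Threshold: 6

0 (5/11 voted 1)


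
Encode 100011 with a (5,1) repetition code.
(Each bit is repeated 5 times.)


Each bit -> 5 copies

111110000000000000001111111111


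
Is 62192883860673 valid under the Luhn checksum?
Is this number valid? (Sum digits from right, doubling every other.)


Luhn sum = 65
65 mod 10 = 5

Invalid (Luhn sum mod 10 = 5)


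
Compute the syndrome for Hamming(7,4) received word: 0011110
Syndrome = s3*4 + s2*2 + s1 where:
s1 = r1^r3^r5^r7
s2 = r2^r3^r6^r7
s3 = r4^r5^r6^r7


s1=0, s2=0, s3=1

Syndrome = 4 (error at position 4)


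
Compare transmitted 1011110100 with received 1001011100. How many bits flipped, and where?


XOR: 0010101000

3 error(s) at position(s): 2, 4, 6


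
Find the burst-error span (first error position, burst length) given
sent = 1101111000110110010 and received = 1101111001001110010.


XOR: 0000000001111000000

Burst at position 9, length 4


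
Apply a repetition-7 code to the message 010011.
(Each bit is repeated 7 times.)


Each bit -> 7 copies

000000011111110000000000000011111111111111


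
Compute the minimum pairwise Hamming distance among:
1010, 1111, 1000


Comparing all pairs, minimum distance: 1
Can detect 0 errors, correct 0 errors

1


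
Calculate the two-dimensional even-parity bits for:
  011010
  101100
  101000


Row parities: 110
Column parities: 011110

Row P: 110, Col P: 011110, Corner: 0


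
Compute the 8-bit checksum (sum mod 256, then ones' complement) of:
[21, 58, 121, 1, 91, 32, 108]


Sum = 432 mod 256 = 176
Complement = 79

79


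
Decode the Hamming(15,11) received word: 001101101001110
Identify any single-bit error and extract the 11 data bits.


Syndrome = 0: no error detected

Data: 10111001110 (no errors)


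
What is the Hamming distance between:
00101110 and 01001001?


XOR: 01100111
Count of 1s: 5

5


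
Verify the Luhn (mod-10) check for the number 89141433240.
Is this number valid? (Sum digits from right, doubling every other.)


Luhn sum = 54
54 mod 10 = 4

Invalid (Luhn sum mod 10 = 4)


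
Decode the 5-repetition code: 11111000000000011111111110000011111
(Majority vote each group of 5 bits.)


Groups: 11111, 00000, 00000, 11111, 11111, 00000, 11111
Majority votes: 1001101

1001101


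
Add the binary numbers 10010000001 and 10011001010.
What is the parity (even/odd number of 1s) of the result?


10010000001 = 1153
10011001010 = 1226
Sum = 2379 = 100101001011
1s count = 6

even parity (6 ones in 100101001011)


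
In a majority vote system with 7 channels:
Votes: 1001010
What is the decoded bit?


Ones: 3 out of 7
Threshold: 4

0 (3/7 voted 1)


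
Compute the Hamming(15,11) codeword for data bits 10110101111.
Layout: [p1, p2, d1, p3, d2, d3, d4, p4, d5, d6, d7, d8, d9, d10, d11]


Parity bits: p1=0, p2=0, p3=0, p4=1

001001110101111


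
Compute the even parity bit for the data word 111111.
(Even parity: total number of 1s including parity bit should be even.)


Number of 1s in data: 6
Parity bit: 0

0


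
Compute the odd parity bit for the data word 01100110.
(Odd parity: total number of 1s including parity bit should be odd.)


Number of 1s in data: 4
Parity bit: 1

1


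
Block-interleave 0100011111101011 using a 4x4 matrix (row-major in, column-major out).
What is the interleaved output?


Matrix:
  0100
  0111
  1110
  1011
Read columns: 0011111001110101

0011111001110101


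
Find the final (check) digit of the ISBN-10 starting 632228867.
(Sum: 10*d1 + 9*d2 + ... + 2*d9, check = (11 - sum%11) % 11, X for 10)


Weighted sum: 233
233 mod 11 = 2

Check digit: 9


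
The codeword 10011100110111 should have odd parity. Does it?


Number of 1s: 9

Yes, parity is correct (9 ones)


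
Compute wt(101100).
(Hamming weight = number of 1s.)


Counting 1s in 101100

3


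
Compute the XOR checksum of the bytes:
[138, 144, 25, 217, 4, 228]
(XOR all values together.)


XOR chain: 138 ^ 144 ^ 25 ^ 217 ^ 4 ^ 228 = 58

58


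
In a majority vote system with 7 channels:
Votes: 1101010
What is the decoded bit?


Ones: 4 out of 7
Threshold: 4

1 (4/7 voted 1)


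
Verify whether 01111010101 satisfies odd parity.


Number of 1s: 7

Yes, parity is correct (7 ones)


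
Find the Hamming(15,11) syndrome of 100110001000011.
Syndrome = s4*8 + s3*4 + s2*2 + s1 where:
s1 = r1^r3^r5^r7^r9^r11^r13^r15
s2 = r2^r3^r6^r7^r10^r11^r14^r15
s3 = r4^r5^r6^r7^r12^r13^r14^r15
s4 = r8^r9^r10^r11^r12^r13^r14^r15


s1=0, s2=0, s3=0, s4=1

Syndrome = 8 (error at position 8)


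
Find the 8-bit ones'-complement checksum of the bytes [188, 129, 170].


Sum = 487 mod 256 = 231
Complement = 24

24


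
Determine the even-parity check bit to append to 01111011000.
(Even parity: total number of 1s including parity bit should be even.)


Number of 1s in data: 6
Parity bit: 0

0


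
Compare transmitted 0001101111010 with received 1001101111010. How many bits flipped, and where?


XOR: 1000000000000

1 error(s) at position(s): 0


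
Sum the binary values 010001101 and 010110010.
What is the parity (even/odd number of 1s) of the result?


010001101 = 141
010110010 = 178
Sum = 319 = 100111111
1s count = 7

odd parity (7 ones in 100111111)


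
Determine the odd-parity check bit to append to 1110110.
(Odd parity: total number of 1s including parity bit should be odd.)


Number of 1s in data: 5
Parity bit: 0

0


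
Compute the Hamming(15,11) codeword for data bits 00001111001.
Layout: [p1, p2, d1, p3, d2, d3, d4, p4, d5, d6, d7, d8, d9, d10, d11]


Parity bits: p1=1, p2=1, p3=0, p4=1

110000011111001


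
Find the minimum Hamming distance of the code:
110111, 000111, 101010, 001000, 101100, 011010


Comparing all pairs, minimum distance: 2
Can detect 1 errors, correct 0 errors

2


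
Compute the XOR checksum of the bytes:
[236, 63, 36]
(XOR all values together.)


XOR chain: 236 ^ 63 ^ 36 = 247

247


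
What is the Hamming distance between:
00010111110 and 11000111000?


XOR: 11010000110
Count of 1s: 5

5


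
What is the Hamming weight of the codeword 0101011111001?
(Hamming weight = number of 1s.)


Counting 1s in 0101011111001

8


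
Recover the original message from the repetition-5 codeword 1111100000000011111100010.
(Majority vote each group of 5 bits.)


Groups: 11111, 00000, 00001, 11111, 00010
Majority votes: 10010

10010


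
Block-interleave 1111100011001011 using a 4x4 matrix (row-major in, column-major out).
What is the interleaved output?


Matrix:
  1111
  1000
  1100
  1011
Read columns: 1111101010011001

1111101010011001


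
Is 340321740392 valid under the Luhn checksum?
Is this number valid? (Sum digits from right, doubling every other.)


Luhn sum = 41
41 mod 10 = 1

Invalid (Luhn sum mod 10 = 1)


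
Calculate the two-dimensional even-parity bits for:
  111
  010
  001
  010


Row parities: 1111
Column parities: 110

Row P: 1111, Col P: 110, Corner: 0


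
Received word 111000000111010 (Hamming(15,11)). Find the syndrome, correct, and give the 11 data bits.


Syndrome = 3: error at position 3

Data: 00000111010 (corrected bit 3)


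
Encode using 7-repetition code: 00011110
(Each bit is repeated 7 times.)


Each bit -> 7 copies

00000000000000000000011111111111111111111111111110000000


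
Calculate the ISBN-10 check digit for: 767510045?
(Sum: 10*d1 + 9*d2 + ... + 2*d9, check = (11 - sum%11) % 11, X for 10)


Weighted sum: 243
243 mod 11 = 1

Check digit: X


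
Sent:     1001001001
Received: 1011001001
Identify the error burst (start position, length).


XOR: 0010000000

Burst at position 2, length 1


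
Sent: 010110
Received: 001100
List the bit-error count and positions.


XOR: 011010

3 error(s) at position(s): 1, 2, 4


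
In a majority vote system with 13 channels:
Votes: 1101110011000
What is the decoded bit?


Ones: 7 out of 13
Threshold: 7

1 (7/13 voted 1)


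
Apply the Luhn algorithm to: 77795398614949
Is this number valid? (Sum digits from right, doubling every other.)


Luhn sum = 85
85 mod 10 = 5

Invalid (Luhn sum mod 10 = 5)


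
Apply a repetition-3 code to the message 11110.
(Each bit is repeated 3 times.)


Each bit -> 3 copies

111111111111000


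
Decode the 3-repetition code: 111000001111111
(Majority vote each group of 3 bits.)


Groups: 111, 000, 001, 111, 111
Majority votes: 10011

10011


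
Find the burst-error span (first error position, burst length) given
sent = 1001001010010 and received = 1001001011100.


XOR: 0000000001110

Burst at position 9, length 3


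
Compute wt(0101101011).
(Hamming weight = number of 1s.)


Counting 1s in 0101101011

6


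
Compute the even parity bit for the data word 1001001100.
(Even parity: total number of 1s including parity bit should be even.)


Number of 1s in data: 4
Parity bit: 0

0


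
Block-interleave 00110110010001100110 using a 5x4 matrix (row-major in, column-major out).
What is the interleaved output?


Matrix:
  0011
  0110
  0100
  0110
  0110
Read columns: 00000011111101110000

00000011111101110000


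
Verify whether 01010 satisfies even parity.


Number of 1s: 2

Yes, parity is correct (2 ones)


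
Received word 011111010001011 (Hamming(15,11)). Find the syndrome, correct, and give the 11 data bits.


Syndrome = 3: error at position 3

Data: 01100001011 (corrected bit 3)


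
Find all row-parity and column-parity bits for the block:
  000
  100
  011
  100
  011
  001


Row parities: 010101
Column parities: 001

Row P: 010101, Col P: 001, Corner: 1


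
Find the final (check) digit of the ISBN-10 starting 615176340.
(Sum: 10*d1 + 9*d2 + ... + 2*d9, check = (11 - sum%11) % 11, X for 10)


Weighted sum: 212
212 mod 11 = 3

Check digit: 8


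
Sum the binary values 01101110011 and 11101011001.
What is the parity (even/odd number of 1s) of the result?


01101110011 = 883
11101011001 = 1881
Sum = 2764 = 101011001100
1s count = 6

even parity (6 ones in 101011001100)


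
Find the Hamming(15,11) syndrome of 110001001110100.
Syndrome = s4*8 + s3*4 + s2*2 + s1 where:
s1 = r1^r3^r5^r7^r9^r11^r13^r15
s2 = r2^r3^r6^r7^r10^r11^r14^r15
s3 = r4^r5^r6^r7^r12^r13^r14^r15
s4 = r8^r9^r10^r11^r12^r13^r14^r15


s1=0, s2=0, s3=0, s4=0

Syndrome = 0 (no error)


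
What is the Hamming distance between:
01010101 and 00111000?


XOR: 01101101
Count of 1s: 5

5


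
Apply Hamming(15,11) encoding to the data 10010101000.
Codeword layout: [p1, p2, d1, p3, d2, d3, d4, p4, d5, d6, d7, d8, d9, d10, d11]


Parity bits: p1=0, p2=1, p3=0, p4=0

011000100101000


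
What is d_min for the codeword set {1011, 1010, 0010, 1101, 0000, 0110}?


Comparing all pairs, minimum distance: 1
Can detect 0 errors, correct 0 errors

1


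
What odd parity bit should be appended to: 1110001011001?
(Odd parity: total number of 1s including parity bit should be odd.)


Number of 1s in data: 7
Parity bit: 0

0


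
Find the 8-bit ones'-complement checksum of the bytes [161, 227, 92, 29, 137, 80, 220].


Sum = 946 mod 256 = 178
Complement = 77

77


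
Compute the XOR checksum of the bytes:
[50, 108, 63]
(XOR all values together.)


XOR chain: 50 ^ 108 ^ 63 = 97

97


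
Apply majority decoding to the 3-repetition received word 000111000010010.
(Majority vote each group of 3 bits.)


Groups: 000, 111, 000, 010, 010
Majority votes: 01000

01000


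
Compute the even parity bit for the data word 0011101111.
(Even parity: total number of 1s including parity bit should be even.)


Number of 1s in data: 7
Parity bit: 1

1


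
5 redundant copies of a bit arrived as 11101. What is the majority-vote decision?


Ones: 4 out of 5
Threshold: 3

1 (4/5 voted 1)


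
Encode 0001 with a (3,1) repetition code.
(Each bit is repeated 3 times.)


Each bit -> 3 copies

000000000111


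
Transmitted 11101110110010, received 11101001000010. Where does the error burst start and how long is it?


XOR: 00000111110000

Burst at position 5, length 5


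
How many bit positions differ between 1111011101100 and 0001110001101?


XOR: 1110101100001
Count of 1s: 7

7


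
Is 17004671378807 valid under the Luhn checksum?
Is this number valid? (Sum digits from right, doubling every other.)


Luhn sum = 64
64 mod 10 = 4

Invalid (Luhn sum mod 10 = 4)


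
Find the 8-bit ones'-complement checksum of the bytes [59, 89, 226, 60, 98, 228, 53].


Sum = 813 mod 256 = 45
Complement = 210

210


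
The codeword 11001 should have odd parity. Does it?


Number of 1s: 3

Yes, parity is correct (3 ones)


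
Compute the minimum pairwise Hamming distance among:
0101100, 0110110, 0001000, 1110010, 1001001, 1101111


Comparing all pairs, minimum distance: 2
Can detect 1 errors, correct 0 errors

2


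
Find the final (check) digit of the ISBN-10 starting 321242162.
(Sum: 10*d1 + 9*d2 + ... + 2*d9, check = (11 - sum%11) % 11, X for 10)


Weighted sum: 130
130 mod 11 = 9

Check digit: 2


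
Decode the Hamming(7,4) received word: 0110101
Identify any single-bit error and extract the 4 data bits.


Syndrome = 3: error at position 3

Data: 0101 (corrected bit 3)


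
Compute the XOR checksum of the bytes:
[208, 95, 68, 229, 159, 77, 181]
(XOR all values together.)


XOR chain: 208 ^ 95 ^ 68 ^ 229 ^ 159 ^ 77 ^ 181 = 73

73


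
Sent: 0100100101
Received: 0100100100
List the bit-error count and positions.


XOR: 0000000001

1 error(s) at position(s): 9


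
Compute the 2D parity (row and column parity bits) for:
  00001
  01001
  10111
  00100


Row parities: 1001
Column parities: 11011

Row P: 1001, Col P: 11011, Corner: 0


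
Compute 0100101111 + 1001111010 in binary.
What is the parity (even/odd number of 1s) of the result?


0100101111 = 303
1001111010 = 634
Sum = 937 = 1110101001
1s count = 6

even parity (6 ones in 1110101001)


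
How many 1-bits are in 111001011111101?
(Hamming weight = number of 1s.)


Counting 1s in 111001011111101

11


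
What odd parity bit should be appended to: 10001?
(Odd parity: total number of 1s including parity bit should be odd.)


Number of 1s in data: 2
Parity bit: 1

1


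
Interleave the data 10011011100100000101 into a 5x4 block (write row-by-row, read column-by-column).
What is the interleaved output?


Matrix:
  1001
  1011
  1001
  0000
  0101
Read columns: 11100000010100011101

11100000010100011101


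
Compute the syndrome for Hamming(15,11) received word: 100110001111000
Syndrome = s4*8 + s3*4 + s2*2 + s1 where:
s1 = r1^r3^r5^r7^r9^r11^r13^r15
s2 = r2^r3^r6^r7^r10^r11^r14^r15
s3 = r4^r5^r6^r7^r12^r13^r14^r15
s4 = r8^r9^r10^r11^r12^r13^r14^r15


s1=0, s2=0, s3=1, s4=0

Syndrome = 4 (error at position 4)


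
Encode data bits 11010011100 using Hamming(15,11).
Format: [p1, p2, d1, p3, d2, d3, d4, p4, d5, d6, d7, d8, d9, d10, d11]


Parity bits: p1=1, p2=1, p3=0, p4=1

111010110011100


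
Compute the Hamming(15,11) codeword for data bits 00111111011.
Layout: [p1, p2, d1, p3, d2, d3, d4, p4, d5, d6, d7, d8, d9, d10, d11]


Parity bits: p1=0, p2=0, p3=1, p4=0

000101101111011


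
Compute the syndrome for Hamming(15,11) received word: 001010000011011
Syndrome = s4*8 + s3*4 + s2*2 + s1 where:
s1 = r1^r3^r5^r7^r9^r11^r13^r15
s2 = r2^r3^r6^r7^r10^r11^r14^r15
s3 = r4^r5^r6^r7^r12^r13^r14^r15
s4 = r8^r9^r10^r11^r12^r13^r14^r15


s1=0, s2=0, s3=0, s4=0

Syndrome = 0 (no error)


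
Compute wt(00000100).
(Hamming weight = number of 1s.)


Counting 1s in 00000100

1


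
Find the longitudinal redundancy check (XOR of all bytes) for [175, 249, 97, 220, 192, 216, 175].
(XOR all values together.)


XOR chain: 175 ^ 249 ^ 97 ^ 220 ^ 192 ^ 216 ^ 175 = 92

92


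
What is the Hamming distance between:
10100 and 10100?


XOR: 00000
Count of 1s: 0

0


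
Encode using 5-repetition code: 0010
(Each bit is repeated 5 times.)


Each bit -> 5 copies

00000000001111100000


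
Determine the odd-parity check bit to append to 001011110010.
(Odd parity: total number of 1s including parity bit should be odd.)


Number of 1s in data: 6
Parity bit: 1

1


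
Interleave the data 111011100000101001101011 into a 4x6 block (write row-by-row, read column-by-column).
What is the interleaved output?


Matrix:
  111011
  100000
  101001
  101011
Read columns: 111110001011000010011011

111110001011000010011011


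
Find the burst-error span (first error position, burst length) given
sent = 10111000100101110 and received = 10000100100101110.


XOR: 00111100000000000

Burst at position 2, length 4


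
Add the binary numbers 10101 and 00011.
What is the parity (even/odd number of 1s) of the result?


10101 = 21
00011 = 3
Sum = 24 = 11000
1s count = 2

even parity (2 ones in 11000)


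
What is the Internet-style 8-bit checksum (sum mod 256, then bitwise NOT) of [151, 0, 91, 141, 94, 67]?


Sum = 544 mod 256 = 32
Complement = 223

223


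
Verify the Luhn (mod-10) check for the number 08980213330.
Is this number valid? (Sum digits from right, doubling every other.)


Luhn sum = 43
43 mod 10 = 3

Invalid (Luhn sum mod 10 = 3)


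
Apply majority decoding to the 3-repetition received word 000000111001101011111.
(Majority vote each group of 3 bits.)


Groups: 000, 000, 111, 001, 101, 011, 111
Majority votes: 0010111

0010111


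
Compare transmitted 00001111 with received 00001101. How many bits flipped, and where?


XOR: 00000010

1 error(s) at position(s): 6


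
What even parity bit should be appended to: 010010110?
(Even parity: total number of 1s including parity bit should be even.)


Number of 1s in data: 4
Parity bit: 0

0


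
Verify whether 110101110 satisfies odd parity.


Number of 1s: 6

No, parity error (6 ones)


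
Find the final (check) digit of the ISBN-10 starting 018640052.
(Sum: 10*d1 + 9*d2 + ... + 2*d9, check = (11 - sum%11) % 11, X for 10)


Weighted sum: 158
158 mod 11 = 4

Check digit: 7


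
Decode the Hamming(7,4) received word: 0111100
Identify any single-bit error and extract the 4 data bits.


Syndrome = 0: no error detected

Data: 1100 (no errors)


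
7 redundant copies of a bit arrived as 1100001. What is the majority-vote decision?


Ones: 3 out of 7
Threshold: 4

0 (3/7 voted 1)


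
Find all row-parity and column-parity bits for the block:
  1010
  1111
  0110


Row parities: 000
Column parities: 0011

Row P: 000, Col P: 0011, Corner: 0


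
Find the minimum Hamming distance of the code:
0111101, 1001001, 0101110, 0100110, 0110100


Comparing all pairs, minimum distance: 1
Can detect 0 errors, correct 0 errors

1


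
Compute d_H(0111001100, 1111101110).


XOR: 1000100010
Count of 1s: 3

3


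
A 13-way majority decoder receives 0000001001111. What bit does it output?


Ones: 5 out of 13
Threshold: 7

0 (5/13 voted 1)


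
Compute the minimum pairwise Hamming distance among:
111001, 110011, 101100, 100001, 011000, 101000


Comparing all pairs, minimum distance: 1
Can detect 0 errors, correct 0 errors

1


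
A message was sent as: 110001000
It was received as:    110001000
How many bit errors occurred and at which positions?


XOR: 000000000

0 errors (received matches sent)


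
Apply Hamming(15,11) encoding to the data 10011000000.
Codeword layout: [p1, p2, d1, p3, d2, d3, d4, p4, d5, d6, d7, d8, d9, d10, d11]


Parity bits: p1=1, p2=0, p3=1, p4=1

101100111000000


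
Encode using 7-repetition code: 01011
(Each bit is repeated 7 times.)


Each bit -> 7 copies

00000001111111000000011111111111111


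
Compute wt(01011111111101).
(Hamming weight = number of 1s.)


Counting 1s in 01011111111101

11


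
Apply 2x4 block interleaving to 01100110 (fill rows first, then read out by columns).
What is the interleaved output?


Matrix:
  0110
  0110
Read columns: 00111100

00111100


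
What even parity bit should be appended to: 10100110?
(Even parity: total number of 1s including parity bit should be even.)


Number of 1s in data: 4
Parity bit: 0

0


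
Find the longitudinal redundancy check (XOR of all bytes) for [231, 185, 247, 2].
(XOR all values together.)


XOR chain: 231 ^ 185 ^ 247 ^ 2 = 171

171


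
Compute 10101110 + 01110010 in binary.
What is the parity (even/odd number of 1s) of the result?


10101110 = 174
01110010 = 114
Sum = 288 = 100100000
1s count = 2

even parity (2 ones in 100100000)


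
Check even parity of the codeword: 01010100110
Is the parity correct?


Number of 1s: 5

No, parity error (5 ones)


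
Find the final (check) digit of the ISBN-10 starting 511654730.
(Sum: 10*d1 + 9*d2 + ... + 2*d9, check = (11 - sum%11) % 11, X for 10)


Weighted sum: 196
196 mod 11 = 9

Check digit: 2


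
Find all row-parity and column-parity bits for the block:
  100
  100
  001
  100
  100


Row parities: 11111
Column parities: 001

Row P: 11111, Col P: 001, Corner: 1


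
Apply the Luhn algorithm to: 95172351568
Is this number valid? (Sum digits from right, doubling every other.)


Luhn sum = 47
47 mod 10 = 7

Invalid (Luhn sum mod 10 = 7)


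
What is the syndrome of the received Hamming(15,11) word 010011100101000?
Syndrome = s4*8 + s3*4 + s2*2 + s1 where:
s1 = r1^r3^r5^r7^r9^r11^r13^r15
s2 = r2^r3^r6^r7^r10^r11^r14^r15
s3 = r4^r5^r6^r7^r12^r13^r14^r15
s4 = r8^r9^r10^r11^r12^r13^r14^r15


s1=0, s2=0, s3=0, s4=0

Syndrome = 0 (no error)
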